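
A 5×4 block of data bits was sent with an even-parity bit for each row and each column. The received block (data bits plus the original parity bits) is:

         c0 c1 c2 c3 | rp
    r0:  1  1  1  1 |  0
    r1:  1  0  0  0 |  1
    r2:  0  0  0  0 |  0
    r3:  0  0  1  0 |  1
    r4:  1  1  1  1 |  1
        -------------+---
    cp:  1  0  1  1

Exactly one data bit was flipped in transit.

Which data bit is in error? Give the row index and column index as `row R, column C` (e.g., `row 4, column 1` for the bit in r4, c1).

Recompute each row's even parity and compare to rp:
  r0: data parity 0, sent rp 0 → ok
  r1: data parity 1, sent rp 1 → ok
  r2: data parity 0, sent rp 0 → ok
  r3: data parity 1, sent rp 1 → ok
  r4: data parity 0, sent rp 1 → mismatch
Recompute each column's even parity and compare to cp:
  c0: data parity 1, sent cp 1 → ok
  c1: data parity 0, sent cp 0 → ok
  c2: data parity 1, sent cp 1 → ok
  c3: data parity 0, sent cp 1 → mismatch
Exactly one row (r4) and one column (c3) fail → the flipped bit is at their intersection.

row 4, column 3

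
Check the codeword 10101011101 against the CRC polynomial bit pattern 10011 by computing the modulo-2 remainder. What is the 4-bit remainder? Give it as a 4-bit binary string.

0000

Modulo-2 division of 10101011101 by 10011:
  pos 0: 10101 XOR 10011 = 00110
  pos 2: 11001 XOR 10011 = 01010
  pos 3: 10101 XOR 10011 = 00110
  pos 5: 11010 XOR 10011 = 01001
  pos 6: 10011 XOR 10011 = 00000
Remainder = 0000 (zero — the frame passes the CRC check).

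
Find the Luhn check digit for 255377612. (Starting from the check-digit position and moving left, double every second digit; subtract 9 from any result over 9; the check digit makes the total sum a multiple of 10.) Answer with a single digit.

7

Partial digits right→left: 2 1 6 7 7 3 5 5 2
Double every second digit counting from the check-digit position (so the 1st, 3rd, 5th, ... of the partial from the right).
  doubled (with −9 where >9): 4 3 5 1 4 → sum 17
  kept as-is: 1 7 3 5 → sum 16
Total = 17 + 16 = 33.
Check digit = (10 − (33 mod 10)) mod 10 = 7.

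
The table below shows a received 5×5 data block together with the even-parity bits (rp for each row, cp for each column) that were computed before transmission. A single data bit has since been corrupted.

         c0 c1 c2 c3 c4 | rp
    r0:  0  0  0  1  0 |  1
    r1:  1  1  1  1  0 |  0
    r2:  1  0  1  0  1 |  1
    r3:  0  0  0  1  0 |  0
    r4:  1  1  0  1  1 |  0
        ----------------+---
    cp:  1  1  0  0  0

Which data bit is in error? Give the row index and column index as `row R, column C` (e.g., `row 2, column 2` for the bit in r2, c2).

Recompute each row's even parity and compare to rp:
  r0: data parity 1, sent rp 1 → ok
  r1: data parity 0, sent rp 0 → ok
  r2: data parity 1, sent rp 1 → ok
  r3: data parity 1, sent rp 0 → mismatch
  r4: data parity 0, sent rp 0 → ok
Recompute each column's even parity and compare to cp:
  c0: data parity 1, sent cp 1 → ok
  c1: data parity 0, sent cp 1 → mismatch
  c2: data parity 0, sent cp 0 → ok
  c3: data parity 0, sent cp 0 → ok
  c4: data parity 0, sent cp 0 → ok
Exactly one row (r3) and one column (c1) fail → the flipped bit is at their intersection.

row 3, column 1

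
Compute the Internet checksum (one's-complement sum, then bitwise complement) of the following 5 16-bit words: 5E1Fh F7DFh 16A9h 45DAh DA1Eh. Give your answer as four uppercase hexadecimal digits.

735E

One's-complement addition (fold any carry out of bit 15 back into bit 0):
  0x5E1F + 0xF7DF = 0x155FE → wrap carry → 0x55FF
  0x55FF + 0x16A9 = 0x06CA8
  0x6CA8 + 0x45DA = 0x0B282
  0xB282 + 0xDA1E = 0x18CA0 → wrap carry → 0x8CA1
One's-complement sum = 0x8CA1.
Checksum = ~0x8CA1 & 0xFFFF = 0x735E.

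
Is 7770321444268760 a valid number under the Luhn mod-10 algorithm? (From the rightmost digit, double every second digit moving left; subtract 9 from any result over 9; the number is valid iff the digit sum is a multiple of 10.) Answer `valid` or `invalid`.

valid

From the right, keep odd positions and double even positions (subtract 9 from any doubled value over 9):
  doubled (positions 2,4,...): 3 7 4 8 2 6 5 5 → sum 40
  kept (positions 1,3,...): 0 7 6 4 4 2 0 7 → sum 30
Total = 70.
70 mod 10 = 0, so the number is valid.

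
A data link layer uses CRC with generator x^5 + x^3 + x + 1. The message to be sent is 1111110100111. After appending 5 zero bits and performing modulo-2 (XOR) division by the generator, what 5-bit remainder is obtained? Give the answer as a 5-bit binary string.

Append 5 zeros: 111111010011100000. Divide by 101011 (XOR where the leading bit is 1):
  pos 0: 111111 XOR 101011 = 010100
  pos 1: 101000 XOR 101011 = 000011
  pos 5: 111001 XOR 101011 = 010010
  pos 6: 100101 XOR 101011 = 001110
  pos 8: 111010 XOR 101011 = 010001
  pos 9: 100010 XOR 101011 = 001001
  pos 11: 100100 XOR 101011 = 001111
Remainder (last 5 bits) = 11110. This is the CRC / FCS.

11110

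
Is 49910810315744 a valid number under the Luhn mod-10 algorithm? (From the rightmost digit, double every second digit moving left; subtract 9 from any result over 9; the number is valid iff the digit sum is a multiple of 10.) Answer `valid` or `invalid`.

invalid

From the right, keep odd positions and double even positions (subtract 9 from any doubled value over 9):
  doubled (positions 2,4,...): 8 1 6 2 0 9 8 → sum 34
  kept (positions 1,3,...): 4 7 1 0 8 1 9 → sum 30
Total = 64.
64 mod 10 = 4, so the number is invalid.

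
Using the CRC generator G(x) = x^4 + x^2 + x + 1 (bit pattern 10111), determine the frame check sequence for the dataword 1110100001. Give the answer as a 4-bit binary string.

Append 4 zeros: 11101000010000. Divide by 10111 (XOR where the leading bit is 1):
  pos 0: 11101 XOR 10111 = 01010
  pos 1: 10100 XOR 10111 = 00011
  pos 4: 11000 XOR 10111 = 01111
  pos 5: 11111 XOR 10111 = 01000
  pos 6: 10000 XOR 10111 = 00111
  pos 8: 11100 XOR 10111 = 01011
  pos 9: 10110 XOR 10111 = 00001
Remainder (last 4 bits) = 0001. This is the CRC / FCS.

0001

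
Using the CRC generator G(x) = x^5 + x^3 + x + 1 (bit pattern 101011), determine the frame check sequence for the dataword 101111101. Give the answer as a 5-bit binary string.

11111

Append 5 zeros: 10111110100000. Divide by 101011 (XOR where the leading bit is 1):
  pos 0: 101111 XOR 101011 = 000100
  pos 3: 100101 XOR 101011 = 001110
  pos 5: 111000 XOR 101011 = 010011
  pos 6: 100110 XOR 101011 = 001101
  pos 8: 110100 XOR 101011 = 011111
Remainder (last 5 bits) = 11111. This is the CRC / FCS.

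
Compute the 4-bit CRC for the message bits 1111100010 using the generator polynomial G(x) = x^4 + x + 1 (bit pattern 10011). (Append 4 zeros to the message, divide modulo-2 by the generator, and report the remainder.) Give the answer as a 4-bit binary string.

Append 4 zeros: 11111000100000. Divide by 10011 (XOR where the leading bit is 1):
  pos 0: 11111 XOR 10011 = 01100
  pos 1: 11000 XOR 10011 = 01011
  pos 2: 10110 XOR 10011 = 00101
  pos 4: 10101 XOR 10011 = 00110
  pos 6: 11000 XOR 10011 = 01011
  pos 7: 10110 XOR 10011 = 00101
  pos 9: 10100 XOR 10011 = 00111
Remainder (last 4 bits) = 0111. This is the CRC / FCS.

0111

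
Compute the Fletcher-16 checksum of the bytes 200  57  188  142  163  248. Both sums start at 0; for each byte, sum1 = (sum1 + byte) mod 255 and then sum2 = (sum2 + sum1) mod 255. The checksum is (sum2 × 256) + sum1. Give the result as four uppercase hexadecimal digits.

Running sums (mod 255):
  after byte 0 (200): sum1=200, sum2=200
  after byte 1 (57): sum1=2, sum2=202
  after byte 2 (188): sum1=190, sum2=137
  after byte 3 (142): sum1=77, sum2=214
  after byte 4 (163): sum1=240, sum2=199
  after byte 5 (248): sum1=233, sum2=177
Checksum = sum2·256 + sum1 = 177·256 + 233 = 45545 = 0xB1E9.

B1E9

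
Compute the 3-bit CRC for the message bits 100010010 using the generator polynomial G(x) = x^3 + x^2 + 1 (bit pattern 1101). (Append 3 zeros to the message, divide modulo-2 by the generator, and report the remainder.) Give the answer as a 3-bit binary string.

Append 3 zeros: 100010010000. Divide by 1101 (XOR where the leading bit is 1):
  pos 0: 1000 XOR 1101 = 0101
  pos 1: 1011 XOR 1101 = 0110
  pos 2: 1100 XOR 1101 = 0001
  pos 5: 1010 XOR 1101 = 0111
  pos 6: 1110 XOR 1101 = 0011
  pos 8: 1100 XOR 1101 = 0001
Remainder (last 3 bits) = 001. This is the CRC / FCS.

001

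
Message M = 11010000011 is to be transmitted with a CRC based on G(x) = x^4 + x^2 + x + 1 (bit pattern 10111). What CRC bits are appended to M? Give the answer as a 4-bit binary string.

Append 4 zeros: 110100000110000. Divide by 10111 (XOR where the leading bit is 1):
  pos 0: 11010 XOR 10111 = 01101
  pos 1: 11010 XOR 10111 = 01101
  pos 2: 11010 XOR 10111 = 01101
  pos 3: 11010 XOR 10111 = 01101
  pos 4: 11010 XOR 10111 = 01101
  pos 5: 11011 XOR 10111 = 01100
  pos 6: 11001 XOR 10111 = 01110
  pos 7: 11100 XOR 10111 = 01011
  pos 8: 10110 XOR 10111 = 00001
Remainder (last 4 bits) = 0100. This is the CRC / FCS.

0100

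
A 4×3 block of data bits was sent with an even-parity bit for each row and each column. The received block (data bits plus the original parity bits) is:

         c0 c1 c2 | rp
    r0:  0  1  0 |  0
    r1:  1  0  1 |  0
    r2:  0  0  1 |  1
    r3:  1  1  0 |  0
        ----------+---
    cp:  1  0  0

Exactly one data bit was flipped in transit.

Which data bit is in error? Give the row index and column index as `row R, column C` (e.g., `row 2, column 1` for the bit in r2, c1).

row 0, column 0

Recompute each row's even parity and compare to rp:
  r0: data parity 1, sent rp 0 → mismatch
  r1: data parity 0, sent rp 0 → ok
  r2: data parity 1, sent rp 1 → ok
  r3: data parity 0, sent rp 0 → ok
Recompute each column's even parity and compare to cp:
  c0: data parity 0, sent cp 1 → mismatch
  c1: data parity 0, sent cp 0 → ok
  c2: data parity 0, sent cp 0 → ok
Exactly one row (r0) and one column (c0) fail → the flipped bit is at their intersection.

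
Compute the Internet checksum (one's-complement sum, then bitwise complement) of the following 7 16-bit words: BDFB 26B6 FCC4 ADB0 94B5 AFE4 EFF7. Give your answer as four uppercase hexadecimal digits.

One's-complement addition (fold any carry out of bit 15 back into bit 0):
  0xBDFB + 0x26B6 = 0x0E4B1
  0xE4B1 + 0xFCC4 = 0x1E175 → wrap carry → 0xE176
  0xE176 + 0xADB0 = 0x18F26 → wrap carry → 0x8F27
  0x8F27 + 0x94B5 = 0x123DC → wrap carry → 0x23DD
  0x23DD + 0xAFE4 = 0x0D3C1
  0xD3C1 + 0xEFF7 = 0x1C3B8 → wrap carry → 0xC3B9
One's-complement sum = 0xC3B9.
Checksum = ~0xC3B9 & 0xFFFF = 0x3C46.

3C46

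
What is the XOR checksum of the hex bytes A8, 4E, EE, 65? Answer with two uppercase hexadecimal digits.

XOR the bytes together:
  start with 0xA8
  0xA8 ⊕ 0x4E = 0xE6
  0xE6 ⊕ 0xEE = 0x08
  0x08 ⊕ 0x65 = 0x6D

6D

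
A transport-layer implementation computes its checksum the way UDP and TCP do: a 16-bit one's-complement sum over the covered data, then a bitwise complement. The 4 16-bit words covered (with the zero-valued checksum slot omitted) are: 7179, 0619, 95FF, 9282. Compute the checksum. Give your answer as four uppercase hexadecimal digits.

One's-complement addition (fold any carry out of bit 15 back into bit 0):
  0x7179 + 0x0619 = 0x07792
  0x7792 + 0x95FF = 0x10D91 → wrap carry → 0x0D92
  0x0D92 + 0x9282 = 0x0A014
One's-complement sum = 0xA014.
Checksum = ~0xA014 & 0xFFFF = 0x5FEB.

5FEB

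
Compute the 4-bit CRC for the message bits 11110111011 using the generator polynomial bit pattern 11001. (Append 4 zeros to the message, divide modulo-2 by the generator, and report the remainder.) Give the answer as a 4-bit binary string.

Append 4 zeros: 111101110110000. Divide by 11001 (XOR where the leading bit is 1):
  pos 0: 11110 XOR 11001 = 00111
  pos 2: 11111 XOR 11001 = 00110
  pos 4: 11010 XOR 11001 = 00011
  pos 7: 11110 XOR 11001 = 00111
  pos 9: 11100 XOR 11001 = 00101
Remainder (last 4 bits) = 1010. This is the CRC / FCS.

1010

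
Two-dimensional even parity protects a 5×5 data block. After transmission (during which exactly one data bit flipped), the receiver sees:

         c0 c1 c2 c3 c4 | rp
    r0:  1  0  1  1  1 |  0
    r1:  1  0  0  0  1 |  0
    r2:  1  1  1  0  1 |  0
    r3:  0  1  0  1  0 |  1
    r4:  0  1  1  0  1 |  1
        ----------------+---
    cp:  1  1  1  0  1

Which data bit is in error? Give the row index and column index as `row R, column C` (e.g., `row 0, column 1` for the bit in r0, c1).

Recompute each row's even parity and compare to rp:
  r0: data parity 0, sent rp 0 → ok
  r1: data parity 0, sent rp 0 → ok
  r2: data parity 0, sent rp 0 → ok
  r3: data parity 0, sent rp 1 → mismatch
  r4: data parity 1, sent rp 1 → ok
Recompute each column's even parity and compare to cp:
  c0: data parity 1, sent cp 1 → ok
  c1: data parity 1, sent cp 1 → ok
  c2: data parity 1, sent cp 1 → ok
  c3: data parity 0, sent cp 0 → ok
  c4: data parity 0, sent cp 1 → mismatch
Exactly one row (r3) and one column (c4) fail → the flipped bit is at their intersection.

row 3, column 4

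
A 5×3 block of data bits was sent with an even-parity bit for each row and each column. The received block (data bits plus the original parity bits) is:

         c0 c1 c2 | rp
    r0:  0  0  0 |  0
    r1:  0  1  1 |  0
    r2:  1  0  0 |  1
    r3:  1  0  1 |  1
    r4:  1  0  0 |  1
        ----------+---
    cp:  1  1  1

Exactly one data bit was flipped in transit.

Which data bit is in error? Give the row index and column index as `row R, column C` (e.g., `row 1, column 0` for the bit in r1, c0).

row 3, column 2

Recompute each row's even parity and compare to rp:
  r0: data parity 0, sent rp 0 → ok
  r1: data parity 0, sent rp 0 → ok
  r2: data parity 1, sent rp 1 → ok
  r3: data parity 0, sent rp 1 → mismatch
  r4: data parity 1, sent rp 1 → ok
Recompute each column's even parity and compare to cp:
  c0: data parity 1, sent cp 1 → ok
  c1: data parity 1, sent cp 1 → ok
  c2: data parity 0, sent cp 1 → mismatch
Exactly one row (r3) and one column (c2) fail → the flipped bit is at their intersection.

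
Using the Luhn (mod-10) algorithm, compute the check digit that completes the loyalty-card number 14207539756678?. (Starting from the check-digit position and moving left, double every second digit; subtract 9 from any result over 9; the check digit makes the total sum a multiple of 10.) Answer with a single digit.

Partial digits right→left: 8 7 6 6 5 7 9 3 5 7 0 2 4 1
Double every second digit counting from the check-digit position (so the 1st, 3rd, 5th, ... of the partial from the right).
  doubled (with −9 where >9): 7 3 1 9 1 0 8 → sum 29
  kept as-is: 7 6 7 3 7 2 1 → sum 33
Total = 29 + 33 = 62.
Check digit = (10 − (62 mod 10)) mod 10 = 8.

8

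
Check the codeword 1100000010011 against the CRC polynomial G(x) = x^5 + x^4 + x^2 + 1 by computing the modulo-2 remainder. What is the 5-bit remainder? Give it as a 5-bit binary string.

Modulo-2 division of 1100000010011 by 110101:
  pos 0: 110000 XOR 110101 = 000101
  pos 3: 101001 XOR 110101 = 011100
  pos 4: 111000 XOR 110101 = 001101
  pos 6: 110101 XOR 110101 = 000000
Remainder = 00001 (nonzero — an error is detected).

00001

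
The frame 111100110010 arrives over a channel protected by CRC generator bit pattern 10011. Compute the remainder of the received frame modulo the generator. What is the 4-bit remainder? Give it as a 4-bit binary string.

0001

Modulo-2 division of 111100110010 by 10011:
  pos 0: 11110 XOR 10011 = 01101
  pos 1: 11010 XOR 10011 = 01001
  pos 2: 10011 XOR 10011 = 00000
  pos 7: 10010 XOR 10011 = 00001
Remainder = 0001 (nonzero — an error is detected).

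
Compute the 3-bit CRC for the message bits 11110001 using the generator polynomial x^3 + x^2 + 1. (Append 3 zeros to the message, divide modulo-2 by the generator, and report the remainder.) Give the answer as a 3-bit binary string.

111

Append 3 zeros: 11110001000. Divide by 1101 (XOR where the leading bit is 1):
  pos 0: 1111 XOR 1101 = 0010
  pos 2: 1000 XOR 1101 = 0101
  pos 3: 1010 XOR 1101 = 0111
  pos 4: 1111 XOR 1101 = 0010
  pos 6: 1000 XOR 1101 = 0101
  pos 7: 1010 XOR 1101 = 0111
Remainder (last 3 bits) = 111. This is the CRC / FCS.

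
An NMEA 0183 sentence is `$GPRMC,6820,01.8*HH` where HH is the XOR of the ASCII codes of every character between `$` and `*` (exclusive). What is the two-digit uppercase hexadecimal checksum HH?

XOR the ASCII codes of the payload characters:
  'G' = 0x47 → acc = 0x47
  'P' = 0x50 → acc = 0x17
  'R' = 0x52 → acc = 0x45
  'M' = 0x4D → acc = 0x08
  'C' = 0x43 → acc = 0x4B
  ',' = 0x2C → acc = 0x67
  '6' = 0x36 → acc = 0x51
  '8' = 0x38 → acc = 0x69
  '2' = 0x32 → acc = 0x5B
  '0' = 0x30 → acc = 0x6B
  ',' = 0x2C → acc = 0x47
  '0' = 0x30 → acc = 0x77
  '1' = 0x31 → acc = 0x46
  '.' = 0x2E → acc = 0x68
  '8' = 0x38 → acc = 0x50
Checksum = 0x50.

50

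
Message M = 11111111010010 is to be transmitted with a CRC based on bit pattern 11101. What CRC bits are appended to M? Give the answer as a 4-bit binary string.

0110

Append 4 zeros: 111111110100100000. Divide by 11101 (XOR where the leading bit is 1):
  pos 0: 11111 XOR 11101 = 00010
  pos 3: 10111 XOR 11101 = 01010
  pos 4: 10100 XOR 11101 = 01001
  pos 5: 10011 XOR 11101 = 01110
  pos 6: 11100 XOR 11101 = 00001
  pos 10: 10100 XOR 11101 = 01001
  pos 11: 10010 XOR 11101 = 01111
  pos 12: 11110 XOR 11101 = 00011
Remainder (last 4 bits) = 0110. This is the CRC / FCS.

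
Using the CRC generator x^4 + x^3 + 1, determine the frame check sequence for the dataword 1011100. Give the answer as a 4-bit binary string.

1100

Append 4 zeros: 10111000000. Divide by 11001 (XOR where the leading bit is 1):
  pos 0: 10111 XOR 11001 = 01110
  pos 1: 11100 XOR 11001 = 00101
  pos 3: 10100 XOR 11001 = 01101
  pos 4: 11010 XOR 11001 = 00011
Remainder (last 4 bits) = 1100. This is the CRC / FCS.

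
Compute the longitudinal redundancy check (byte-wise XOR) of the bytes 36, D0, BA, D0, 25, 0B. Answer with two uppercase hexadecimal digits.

A2

XOR the bytes together:
  start with 0x36
  0x36 ⊕ 0xD0 = 0xE6
  0xE6 ⊕ 0xBA = 0x5C
  0x5C ⊕ 0xD0 = 0x8C
  0x8C ⊕ 0x25 = 0xA9
  0xA9 ⊕ 0x0B = 0xA2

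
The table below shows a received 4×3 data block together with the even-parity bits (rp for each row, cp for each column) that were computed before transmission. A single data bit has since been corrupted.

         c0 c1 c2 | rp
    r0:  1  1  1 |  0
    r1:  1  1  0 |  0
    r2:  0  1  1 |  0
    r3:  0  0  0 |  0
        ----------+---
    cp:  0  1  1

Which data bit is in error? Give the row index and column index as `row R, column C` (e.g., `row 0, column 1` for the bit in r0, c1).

Recompute each row's even parity and compare to rp:
  r0: data parity 1, sent rp 0 → mismatch
  r1: data parity 0, sent rp 0 → ok
  r2: data parity 0, sent rp 0 → ok
  r3: data parity 0, sent rp 0 → ok
Recompute each column's even parity and compare to cp:
  c0: data parity 0, sent cp 0 → ok
  c1: data parity 1, sent cp 1 → ok
  c2: data parity 0, sent cp 1 → mismatch
Exactly one row (r0) and one column (c2) fail → the flipped bit is at their intersection.

row 0, column 2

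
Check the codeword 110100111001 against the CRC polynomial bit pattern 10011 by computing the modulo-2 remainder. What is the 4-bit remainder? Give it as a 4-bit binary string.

0000

Modulo-2 division of 110100111001 by 10011:
  pos 0: 11010 XOR 10011 = 01001
  pos 1: 10010 XOR 10011 = 00001
  pos 5: 11110 XOR 10011 = 01101
  pos 6: 11010 XOR 10011 = 01001
  pos 7: 10011 XOR 10011 = 00000
Remainder = 0000 (zero — the frame passes the CRC check).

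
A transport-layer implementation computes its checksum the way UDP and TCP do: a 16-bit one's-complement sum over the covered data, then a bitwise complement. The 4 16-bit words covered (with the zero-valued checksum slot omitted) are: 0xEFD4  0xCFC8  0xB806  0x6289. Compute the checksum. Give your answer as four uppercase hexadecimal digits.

25D2

One's-complement addition (fold any carry out of bit 15 back into bit 0):
  0xEFD4 + 0xCFC8 = 0x1BF9C → wrap carry → 0xBF9D
  0xBF9D + 0xB806 = 0x177A3 → wrap carry → 0x77A4
  0x77A4 + 0x6289 = 0x0DA2D
One's-complement sum = 0xDA2D.
Checksum = ~0xDA2D & 0xFFFF = 0x25D2.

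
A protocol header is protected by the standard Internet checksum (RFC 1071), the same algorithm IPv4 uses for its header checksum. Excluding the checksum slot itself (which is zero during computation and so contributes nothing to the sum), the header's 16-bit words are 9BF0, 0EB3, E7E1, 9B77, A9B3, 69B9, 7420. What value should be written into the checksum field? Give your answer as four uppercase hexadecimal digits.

One's-complement addition (fold any carry out of bit 15 back into bit 0):
  0x9BF0 + 0x0EB3 = 0x0AAA3
  0xAAA3 + 0xE7E1 = 0x19284 → wrap carry → 0x9285
  0x9285 + 0x9B77 = 0x12DFC → wrap carry → 0x2DFD
  0x2DFD + 0xA9B3 = 0x0D7B0
  0xD7B0 + 0x69B9 = 0x14169 → wrap carry → 0x416A
  0x416A + 0x7420 = 0x0B58A
One's-complement sum = 0xB58A.
Checksum = ~0xB58A & 0xFFFF = 0x4A75.

4A75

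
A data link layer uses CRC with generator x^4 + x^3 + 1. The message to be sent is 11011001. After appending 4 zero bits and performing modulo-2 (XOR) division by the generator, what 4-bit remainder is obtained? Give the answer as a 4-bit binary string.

0111

Append 4 zeros: 110110010000. Divide by 11001 (XOR where the leading bit is 1):
  pos 0: 11011 XOR 11001 = 00010
  pos 3: 10001 XOR 11001 = 01000
  pos 4: 10000 XOR 11001 = 01001
  pos 5: 10010 XOR 11001 = 01011
  pos 6: 10110 XOR 11001 = 01111
  pos 7: 11110 XOR 11001 = 00111
Remainder (last 4 bits) = 0111. This is the CRC / FCS.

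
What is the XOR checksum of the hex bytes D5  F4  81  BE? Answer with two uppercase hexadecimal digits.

XOR the bytes together:
  start with 0xD5
  0xD5 ⊕ 0xF4 = 0x21
  0x21 ⊕ 0x81 = 0xA0
  0xA0 ⊕ 0xBE = 0x1E

1E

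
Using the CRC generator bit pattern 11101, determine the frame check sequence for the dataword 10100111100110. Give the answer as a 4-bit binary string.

Append 4 zeros: 101001111001100000. Divide by 11101 (XOR where the leading bit is 1):
  pos 0: 10100 XOR 11101 = 01001
  pos 1: 10011 XOR 11101 = 01110
  pos 2: 11101 XOR 11101 = 00000
  pos 7: 11001 XOR 11101 = 00100
  pos 9: 10010 XOR 11101 = 01111
  pos 10: 11110 XOR 11101 = 00011
  pos 13: 11000 XOR 11101 = 00101
Remainder (last 4 bits) = 0101. This is the CRC / FCS.

0101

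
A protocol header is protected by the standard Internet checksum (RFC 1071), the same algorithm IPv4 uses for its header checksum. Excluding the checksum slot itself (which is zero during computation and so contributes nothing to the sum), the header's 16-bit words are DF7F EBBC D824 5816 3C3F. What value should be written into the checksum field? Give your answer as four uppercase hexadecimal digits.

C848

One's-complement addition (fold any carry out of bit 15 back into bit 0):
  0xDF7F + 0xEBBC = 0x1CB3B → wrap carry → 0xCB3C
  0xCB3C + 0xD824 = 0x1A360 → wrap carry → 0xA361
  0xA361 + 0x5816 = 0x0FB77
  0xFB77 + 0x3C3F = 0x137B6 → wrap carry → 0x37B7
One's-complement sum = 0x37B7.
Checksum = ~0x37B7 & 0xFFFF = 0xC848.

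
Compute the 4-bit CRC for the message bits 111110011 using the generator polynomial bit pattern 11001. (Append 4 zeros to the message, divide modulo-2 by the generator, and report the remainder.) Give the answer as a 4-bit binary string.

Append 4 zeros: 1111100110000. Divide by 11001 (XOR where the leading bit is 1):
  pos 0: 11111 XOR 11001 = 00110
  pos 2: 11000 XOR 11001 = 00001
  pos 6: 11100 XOR 11001 = 00101
  pos 8: 10100 XOR 11001 = 01101
Remainder (last 4 bits) = 1101. This is the CRC / FCS.

1101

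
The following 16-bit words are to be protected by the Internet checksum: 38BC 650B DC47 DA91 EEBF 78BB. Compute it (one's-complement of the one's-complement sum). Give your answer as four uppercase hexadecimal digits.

One's-complement addition (fold any carry out of bit 15 back into bit 0):
  0x38BC + 0x650B = 0x09DC7
  0x9DC7 + 0xDC47 = 0x17A0E → wrap carry → 0x7A0F
  0x7A0F + 0xDA91 = 0x154A0 → wrap carry → 0x54A1
  0x54A1 + 0xEEBF = 0x14360 → wrap carry → 0x4361
  0x4361 + 0x78BB = 0x0BC1C
One's-complement sum = 0xBC1C.
Checksum = ~0xBC1C & 0xFFFF = 0x43E3.

43E3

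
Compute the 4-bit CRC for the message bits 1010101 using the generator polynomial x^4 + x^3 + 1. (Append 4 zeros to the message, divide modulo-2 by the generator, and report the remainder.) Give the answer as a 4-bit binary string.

0010

Append 4 zeros: 10101010000. Divide by 11001 (XOR where the leading bit is 1):
  pos 0: 10101 XOR 11001 = 01100
  pos 1: 11000 XOR 11001 = 00001
  pos 5: 11000 XOR 11001 = 00001
Remainder (last 4 bits) = 0010. This is the CRC / FCS.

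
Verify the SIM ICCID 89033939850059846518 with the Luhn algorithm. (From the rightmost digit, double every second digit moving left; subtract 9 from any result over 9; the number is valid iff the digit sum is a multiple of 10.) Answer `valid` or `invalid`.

From the right, keep odd positions and double even positions (subtract 9 from any doubled value over 9):
  doubled (positions 2,4,...): 2 3 7 1 0 7 6 6 0 7 → sum 39
  kept (positions 1,3,...): 8 5 4 9 0 5 9 9 3 9 → sum 61
Total = 100.
100 mod 10 = 0, so the number is valid.

valid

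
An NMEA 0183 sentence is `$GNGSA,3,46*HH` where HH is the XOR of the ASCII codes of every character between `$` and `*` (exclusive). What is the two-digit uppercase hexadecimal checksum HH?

6D

XOR the ASCII codes of the payload characters:
  'G' = 0x47 → acc = 0x47
  'N' = 0x4E → acc = 0x09
  'G' = 0x47 → acc = 0x4E
  'S' = 0x53 → acc = 0x1D
  'A' = 0x41 → acc = 0x5C
  ',' = 0x2C → acc = 0x70
  '3' = 0x33 → acc = 0x43
  ',' = 0x2C → acc = 0x6F
  '4' = 0x34 → acc = 0x5B
  '6' = 0x36 → acc = 0x6D
Checksum = 0x6D.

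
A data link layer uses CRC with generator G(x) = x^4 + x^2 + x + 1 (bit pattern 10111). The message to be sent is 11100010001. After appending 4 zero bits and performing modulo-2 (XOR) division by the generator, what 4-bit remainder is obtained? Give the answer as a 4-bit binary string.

0001

Append 4 zeros: 111000100010000. Divide by 10111 (XOR where the leading bit is 1):
  pos 0: 11100 XOR 10111 = 01011
  pos 1: 10110 XOR 10111 = 00001
  pos 5: 11000 XOR 10111 = 01111
  pos 6: 11111 XOR 10111 = 01000
  pos 7: 10000 XOR 10111 = 00111
  pos 9: 11100 XOR 10111 = 01011
  pos 10: 10110 XOR 10111 = 00001
Remainder (last 4 bits) = 0001. This is the CRC / FCS.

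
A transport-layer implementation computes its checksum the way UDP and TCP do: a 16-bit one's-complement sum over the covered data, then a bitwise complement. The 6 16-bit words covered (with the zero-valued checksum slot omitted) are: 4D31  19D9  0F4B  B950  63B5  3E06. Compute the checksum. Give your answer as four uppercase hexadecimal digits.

2E9E

One's-complement addition (fold any carry out of bit 15 back into bit 0):
  0x4D31 + 0x19D9 = 0x0670A
  0x670A + 0x0F4B = 0x07655
  0x7655 + 0xB950 = 0x12FA5 → wrap carry → 0x2FA6
  0x2FA6 + 0x63B5 = 0x0935B
  0x935B + 0x3E06 = 0x0D161
One's-complement sum = 0xD161.
Checksum = ~0xD161 & 0xFFFF = 0x2E9E.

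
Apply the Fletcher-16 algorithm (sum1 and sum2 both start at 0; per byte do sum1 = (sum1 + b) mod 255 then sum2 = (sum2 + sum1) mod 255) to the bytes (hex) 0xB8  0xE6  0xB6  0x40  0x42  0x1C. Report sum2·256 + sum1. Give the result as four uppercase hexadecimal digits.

13F4

Running sums (mod 255):
  after byte 0 (0xB8): sum1=184, sum2=184
  after byte 1 (0xE6): sum1=159, sum2=88
  after byte 2 (0xB6): sum1=86, sum2=174
  after byte 3 (0x40): sum1=150, sum2=69
  after byte 4 (0x42): sum1=216, sum2=30
  after byte 5 (0x1C): sum1=244, sum2=19
Checksum = sum2·256 + sum1 = 19·256 + 244 = 5108 = 0x13F4.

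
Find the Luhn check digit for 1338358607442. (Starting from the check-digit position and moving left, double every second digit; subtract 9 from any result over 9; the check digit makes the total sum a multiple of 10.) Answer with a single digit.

4

Partial digits right→left: 2 4 4 7 0 6 8 5 3 8 3 3 1
Double every second digit counting from the check-digit position (so the 1st, 3rd, 5th, ... of the partial from the right).
  doubled (with −9 where >9): 4 8 0 7 6 6 2 → sum 33
  kept as-is: 4 7 6 5 8 3 → sum 33
Total = 33 + 33 = 66.
Check digit = (10 − (66 mod 10)) mod 10 = 4.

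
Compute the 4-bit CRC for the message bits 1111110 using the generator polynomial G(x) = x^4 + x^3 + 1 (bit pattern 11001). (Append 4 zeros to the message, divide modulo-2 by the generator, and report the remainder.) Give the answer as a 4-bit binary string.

0010

Append 4 zeros: 11111100000. Divide by 11001 (XOR where the leading bit is 1):
  pos 0: 11111 XOR 11001 = 00110
  pos 2: 11010 XOR 11001 = 00011
  pos 5: 11000 XOR 11001 = 00001
Remainder (last 4 bits) = 0010. This is the CRC / FCS.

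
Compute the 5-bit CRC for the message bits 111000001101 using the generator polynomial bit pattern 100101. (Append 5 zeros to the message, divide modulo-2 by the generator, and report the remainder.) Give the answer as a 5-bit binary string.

00101

Append 5 zeros: 11100000110100000. Divide by 100101 (XOR where the leading bit is 1):
  pos 0: 111000 XOR 100101 = 011101
  pos 1: 111010 XOR 100101 = 011111
  pos 2: 111110 XOR 100101 = 011011
  pos 3: 110111 XOR 100101 = 010010
  pos 4: 100101 XOR 100101 = 000000
  pos 11: 100000 XOR 100101 = 000101
Remainder (last 5 bits) = 00101. This is the CRC / FCS.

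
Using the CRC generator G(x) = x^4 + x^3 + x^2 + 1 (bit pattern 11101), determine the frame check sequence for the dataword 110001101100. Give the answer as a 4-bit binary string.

0000

Append 4 zeros: 1100011011000000. Divide by 11101 (XOR where the leading bit is 1):
  pos 0: 11000 XOR 11101 = 00101
  pos 2: 10111 XOR 11101 = 01010
  pos 3: 10100 XOR 11101 = 01001
  pos 4: 10011 XOR 11101 = 01110
  pos 5: 11101 XOR 11101 = 00000
Remainder (last 4 bits) = 0000. This is the CRC / FCS.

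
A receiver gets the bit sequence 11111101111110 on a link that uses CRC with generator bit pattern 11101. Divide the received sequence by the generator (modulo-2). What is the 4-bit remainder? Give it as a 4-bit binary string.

Modulo-2 division of 11111101111110 by 11101:
  pos 0: 11111 XOR 11101 = 00010
  pos 3: 10101 XOR 11101 = 01000
  pos 4: 10001 XOR 11101 = 01100
  pos 5: 11001 XOR 11101 = 00100
  pos 7: 10011 XOR 11101 = 01110
  pos 8: 11101 XOR 11101 = 00000
Remainder = 0000 (zero — the frame passes the CRC check).

0000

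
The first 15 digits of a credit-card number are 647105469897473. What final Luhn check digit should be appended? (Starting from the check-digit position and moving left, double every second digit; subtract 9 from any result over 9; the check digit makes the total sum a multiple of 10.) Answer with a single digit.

4

Partial digits right→left: 3 7 4 7 9 8 9 6 4 5 0 1 7 4 6
Double every second digit counting from the check-digit position (so the 1st, 3rd, 5th, ... of the partial from the right).
  doubled (with −9 where >9): 6 8 9 9 8 0 5 3 → sum 48
  kept as-is: 7 7 8 6 5 1 4 → sum 38
Total = 48 + 38 = 86.
Check digit = (10 − (86 mod 10)) mod 10 = 4.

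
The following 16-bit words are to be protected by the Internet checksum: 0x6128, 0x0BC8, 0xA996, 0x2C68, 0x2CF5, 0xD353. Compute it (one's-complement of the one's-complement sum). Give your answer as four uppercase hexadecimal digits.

BCC7

One's-complement addition (fold any carry out of bit 15 back into bit 0):
  0x6128 + 0x0BC8 = 0x06CF0
  0x6CF0 + 0xA996 = 0x11686 → wrap carry → 0x1687
  0x1687 + 0x2C68 = 0x042EF
  0x42EF + 0x2CF5 = 0x06FE4
  0x6FE4 + 0xD353 = 0x14337 → wrap carry → 0x4338
One's-complement sum = 0x4338.
Checksum = ~0x4338 & 0xFFFF = 0xBCC7.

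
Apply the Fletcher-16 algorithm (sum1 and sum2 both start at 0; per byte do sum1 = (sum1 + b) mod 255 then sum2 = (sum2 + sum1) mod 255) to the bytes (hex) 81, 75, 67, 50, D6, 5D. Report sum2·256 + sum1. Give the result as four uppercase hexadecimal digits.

EDE2

Running sums (mod 255):
  after byte 0 (81): sum1=129, sum2=129
  after byte 1 (75): sum1=246, sum2=120
  after byte 2 (67): sum1=94, sum2=214
  after byte 3 (50): sum1=174, sum2=133
  after byte 4 (D6): sum1=133, sum2=11
  after byte 5 (5D): sum1=226, sum2=237
Checksum = sum2·256 + sum1 = 237·256 + 226 = 60898 = 0xEDE2.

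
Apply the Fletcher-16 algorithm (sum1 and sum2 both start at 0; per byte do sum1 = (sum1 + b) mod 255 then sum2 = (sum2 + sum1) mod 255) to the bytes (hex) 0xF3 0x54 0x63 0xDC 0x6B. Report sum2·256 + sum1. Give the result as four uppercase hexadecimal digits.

64F3

Running sums (mod 255):
  after byte 0 (0xF3): sum1=243, sum2=243
  after byte 1 (0x54): sum1=72, sum2=60
  after byte 2 (0x63): sum1=171, sum2=231
  after byte 3 (0xDC): sum1=136, sum2=112
  after byte 4 (0x6B): sum1=243, sum2=100
Checksum = sum2·256 + sum1 = 100·256 + 243 = 25843 = 0x64F3.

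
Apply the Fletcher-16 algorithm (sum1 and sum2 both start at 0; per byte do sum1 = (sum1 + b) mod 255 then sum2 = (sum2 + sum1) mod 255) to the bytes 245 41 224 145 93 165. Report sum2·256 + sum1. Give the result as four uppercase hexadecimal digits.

2A94

Running sums (mod 255):
  after byte 0 (245): sum1=245, sum2=245
  after byte 1 (41): sum1=31, sum2=21
  after byte 2 (224): sum1=0, sum2=21
  after byte 3 (145): sum1=145, sum2=166
  after byte 4 (93): sum1=238, sum2=149
  after byte 5 (165): sum1=148, sum2=42
Checksum = sum2·256 + sum1 = 42·256 + 148 = 10900 = 0x2A94.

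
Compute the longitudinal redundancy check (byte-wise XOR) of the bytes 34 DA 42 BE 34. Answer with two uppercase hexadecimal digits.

26

XOR the bytes together:
  start with 0x34
  0x34 ⊕ 0xDA = 0xEE
  0xEE ⊕ 0x42 = 0xAC
  0xAC ⊕ 0xBE = 0x12
  0x12 ⊕ 0x34 = 0x26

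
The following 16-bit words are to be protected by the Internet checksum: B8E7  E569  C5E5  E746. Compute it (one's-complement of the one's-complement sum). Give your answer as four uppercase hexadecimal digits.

One's-complement addition (fold any carry out of bit 15 back into bit 0):
  0xB8E7 + 0xE569 = 0x19E50 → wrap carry → 0x9E51
  0x9E51 + 0xC5E5 = 0x16436 → wrap carry → 0x6437
  0x6437 + 0xE746 = 0x14B7D → wrap carry → 0x4B7E
One's-complement sum = 0x4B7E.
Checksum = ~0x4B7E & 0xFFFF = 0xB481.

B481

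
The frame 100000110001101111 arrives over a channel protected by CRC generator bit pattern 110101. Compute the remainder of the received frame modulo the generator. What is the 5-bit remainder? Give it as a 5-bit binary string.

01000

Modulo-2 division of 100000110001101111 by 110101:
  pos 0: 100000 XOR 110101 = 010101
  pos 1: 101011 XOR 110101 = 011110
  pos 2: 111101 XOR 110101 = 001000
  pos 4: 100000 XOR 110101 = 010101
  pos 5: 101010 XOR 110101 = 011111
  pos 6: 111111 XOR 110101 = 001010
  pos 8: 101010 XOR 110101 = 011111
  pos 9: 111111 XOR 110101 = 001010
  pos 11: 101011 XOR 110101 = 011110
  pos 12: 111101 XOR 110101 = 001000
Remainder = 01000 (nonzero — an error is detected).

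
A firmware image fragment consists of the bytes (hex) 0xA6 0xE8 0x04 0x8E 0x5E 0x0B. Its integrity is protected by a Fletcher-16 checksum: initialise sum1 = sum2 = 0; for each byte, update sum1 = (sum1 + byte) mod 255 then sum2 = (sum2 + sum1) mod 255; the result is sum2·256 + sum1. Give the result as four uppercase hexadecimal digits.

Running sums (mod 255):
  after byte 0 (0xA6): sum1=166, sum2=166
  after byte 1 (0xE8): sum1=143, sum2=54
  after byte 2 (0x04): sum1=147, sum2=201
  after byte 3 (0x8E): sum1=34, sum2=235
  after byte 4 (0x5E): sum1=128, sum2=108
  after byte 5 (0x0B): sum1=139, sum2=247
Checksum = sum2·256 + sum1 = 247·256 + 139 = 63371 = 0xF78B.

F78B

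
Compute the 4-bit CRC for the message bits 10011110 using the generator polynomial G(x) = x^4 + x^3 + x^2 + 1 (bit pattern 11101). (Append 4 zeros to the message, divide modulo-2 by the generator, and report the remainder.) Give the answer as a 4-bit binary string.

0111

Append 4 zeros: 100111100000. Divide by 11101 (XOR where the leading bit is 1):
  pos 0: 10011 XOR 11101 = 01110
  pos 1: 11101 XOR 11101 = 00000
  pos 6: 10000 XOR 11101 = 01101
  pos 7: 11010 XOR 11101 = 00111
Remainder (last 4 bits) = 0111. This is the CRC / FCS.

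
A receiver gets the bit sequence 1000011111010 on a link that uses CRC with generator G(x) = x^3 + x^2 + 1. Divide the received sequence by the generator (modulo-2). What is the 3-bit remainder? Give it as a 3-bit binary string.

111

Modulo-2 division of 1000011111010 by 1101:
  pos 0: 1000 XOR 1101 = 0101
  pos 1: 1010 XOR 1101 = 0111
  pos 2: 1111 XOR 1101 = 0010
  pos 4: 1011 XOR 1101 = 0110
  pos 5: 1101 XOR 1101 = 0000
  pos 9: 1010 XOR 1101 = 0111
Remainder = 111 (nonzero — an error is detected).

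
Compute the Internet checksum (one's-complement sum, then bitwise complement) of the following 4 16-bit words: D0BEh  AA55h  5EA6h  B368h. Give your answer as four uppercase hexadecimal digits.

72DC

One's-complement addition (fold any carry out of bit 15 back into bit 0):
  0xD0BE + 0xAA55 = 0x17B13 → wrap carry → 0x7B14
  0x7B14 + 0x5EA6 = 0x0D9BA
  0xD9BA + 0xB368 = 0x18D22 → wrap carry → 0x8D23
One's-complement sum = 0x8D23.
Checksum = ~0x8D23 & 0xFFFF = 0x72DC.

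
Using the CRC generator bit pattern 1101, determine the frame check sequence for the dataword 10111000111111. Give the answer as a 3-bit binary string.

Append 3 zeros: 10111000111111000. Divide by 1101 (XOR where the leading bit is 1):
  pos 0: 1011 XOR 1101 = 0110
  pos 1: 1101 XOR 1101 = 0000
  pos 8: 1111 XOR 1101 = 0010
  pos 10: 1011 XOR 1101 = 0110
  pos 11: 1100 XOR 1101 = 0001
Remainder (last 3 bits) = 100. This is the CRC / FCS.

100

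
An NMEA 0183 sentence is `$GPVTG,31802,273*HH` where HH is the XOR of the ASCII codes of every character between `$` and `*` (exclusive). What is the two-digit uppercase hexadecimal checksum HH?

XOR the ASCII codes of the payload characters:
  'G' = 0x47 → acc = 0x47
  'P' = 0x50 → acc = 0x17
  'V' = 0x56 → acc = 0x41
  'T' = 0x54 → acc = 0x15
  'G' = 0x47 → acc = 0x52
  ',' = 0x2C → acc = 0x7E
  '3' = 0x33 → acc = 0x4D
  '1' = 0x31 → acc = 0x7C
  '8' = 0x38 → acc = 0x44
  '0' = 0x30 → acc = 0x74
  '2' = 0x32 → acc = 0x46
  ',' = 0x2C → acc = 0x6A
  '2' = 0x32 → acc = 0x58
  '7' = 0x37 → acc = 0x6F
  '3' = 0x33 → acc = 0x5C
Checksum = 0x5C.

5C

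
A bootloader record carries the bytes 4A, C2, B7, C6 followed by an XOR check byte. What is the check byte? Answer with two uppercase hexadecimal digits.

F9

XOR the bytes together:
  start with 0x4A
  0x4A ⊕ 0xC2 = 0x88
  0x88 ⊕ 0xB7 = 0x3F
  0x3F ⊕ 0xC6 = 0xF9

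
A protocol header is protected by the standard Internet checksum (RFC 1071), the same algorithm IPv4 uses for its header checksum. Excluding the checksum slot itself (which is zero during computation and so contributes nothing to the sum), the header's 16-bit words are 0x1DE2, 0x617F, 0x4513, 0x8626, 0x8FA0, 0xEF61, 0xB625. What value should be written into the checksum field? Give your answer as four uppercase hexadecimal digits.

803C

One's-complement addition (fold any carry out of bit 15 back into bit 0):
  0x1DE2 + 0x617F = 0x07F61
  0x7F61 + 0x4513 = 0x0C474
  0xC474 + 0x8626 = 0x14A9A → wrap carry → 0x4A9B
  0x4A9B + 0x8FA0 = 0x0DA3B
  0xDA3B + 0xEF61 = 0x1C99C → wrap carry → 0xC99D
  0xC99D + 0xB625 = 0x17FC2 → wrap carry → 0x7FC3
One's-complement sum = 0x7FC3.
Checksum = ~0x7FC3 & 0xFFFF = 0x803C.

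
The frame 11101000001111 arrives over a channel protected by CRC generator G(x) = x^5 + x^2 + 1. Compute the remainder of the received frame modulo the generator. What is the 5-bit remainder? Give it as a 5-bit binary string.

00000

Modulo-2 division of 11101000001111 by 100101:
  pos 0: 111010 XOR 100101 = 011111
  pos 1: 111110 XOR 100101 = 011011
  pos 2: 110110 XOR 100101 = 010011
  pos 3: 100110 XOR 100101 = 000011
  pos 7: 110111 XOR 100101 = 010010
  pos 8: 100101 XOR 100101 = 000000
Remainder = 00000 (zero — the frame passes the CRC check).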